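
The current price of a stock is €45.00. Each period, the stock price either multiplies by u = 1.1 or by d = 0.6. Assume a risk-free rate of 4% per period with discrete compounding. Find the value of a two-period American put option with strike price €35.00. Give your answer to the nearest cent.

Risk-neutral probability p = (1 + 0.04 − 0.6)/(1.1 − 0.6) = 0.4400/0.5000 = 0.8800
Terminal stock prices: S_uu = 54.45, S_ud = 29.7, S_dd = 16.2
Terminal payoffs (K − S): max(-19.45, 0) = 0, max(5.3, 0) = 5.3, max(18.8, 0) = 18.8
Node u (S = 49.5): continuation = 1/1.04·[0.8800·0.0000 + 0.1200·5.3000] = 0.6115; exercise value = 0.0000 ≤ continuation, so V_u = 0.6115
Node d (S = 27): continuation = 1/1.04·[0.8800·5.3000 + 0.1200·18.8000] = 6.6538; exercise value = 8.0000 > continuation, so V_d = 8.0000 (exercise)
Node 0 (S = 45): continuation = 1/1.04·[0.8800·0.6115 + 0.1200·8.0000] = 1.4405; exercise value = 0.0000 ≤ continuation, so V_0 = 1.4405

€1.44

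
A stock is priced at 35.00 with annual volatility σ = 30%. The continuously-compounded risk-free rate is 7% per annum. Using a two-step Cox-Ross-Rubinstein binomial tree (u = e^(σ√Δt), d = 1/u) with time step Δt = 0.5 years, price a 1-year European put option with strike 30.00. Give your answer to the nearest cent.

CRR parameters: u = e^(σ√Δt) = e^(0.3·√0.5) = 1.2363, d = 1/u = 0.8089
Per-period rate: rΔt = 0.07·0.5 = 0.035, so R = e^0.035 = 1.0356
Risk-neutral probability p = (e^0.035 − 0.8089)/(1.2363 − 0.8089) = 0.2268/0.4275 = 0.5305
Terminal stock prices: S_uu = 53.5, S_ud = 35, S_dd = 22.9
Terminal payoffs (K − S): max(-23.5, 0) = 0, max(-5, 0) = 0, max(7.101, 0) = 7.101
Node u (S = 43.27): V_u = e^(−0.035)·[0.5305·0.0000 + 0.4695·0.0000] = 0.0000
Node d (S = 28.31): V_d = e^(−0.035)·[0.5305·0.0000 + 0.4695·7.1012] = 3.2194
Node 0 (S = 35): V_0 = e^(−0.035)·[0.5305·0.0000 + 0.4695·3.2194] = 1.4595

1.46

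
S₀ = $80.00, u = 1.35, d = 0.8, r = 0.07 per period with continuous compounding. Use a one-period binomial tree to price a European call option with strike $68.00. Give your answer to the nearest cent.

Risk-neutral probability p = (e^0.07 − 0.8)/(1.35 − 0.8) = 0.2725/0.5500 = 0.4955
Terminal stock prices: S_u = 108, S_d = 64
Terminal payoffs (S − K): max(40, 0) = 40, max(-4, 0) = 0
Node 0 (S = 80): V_0 = e^(−0.07)·[0.4955·40.0000 + 0.5045·0.0000] = 18.4789

$18.48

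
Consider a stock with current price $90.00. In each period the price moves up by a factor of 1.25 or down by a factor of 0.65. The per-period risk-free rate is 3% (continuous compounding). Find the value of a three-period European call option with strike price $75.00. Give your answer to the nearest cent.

Risk-neutral probability p = (e^0.03 − 0.65)/(1.25 − 0.65) = 0.3805/0.6000 = 0.6341
Terminal stock prices: S_uuu = 175.8, S_uud = 91.41, S_udd = 47.53, S_ddd = 24.72
Terminal payoffs (S − K): max(100.8, 0) = 100.8, max(16.41, 0) = 16.41, max(-27.47, 0) = 0, max(-50.28, 0) = 0
Node uu (S = 140.6): V_uu = e^(−0.03)·[0.6341·100.7812 + 0.3659·16.4062] = 67.8416
Node ud (S = 73.12): V_ud = e^(−0.03)·[0.6341·16.4062 + 0.3659·0.0000] = 10.0956
Node dd (S = 38.03): V_dd = e^(−0.03)·[0.6341·0.0000 + 0.3659·0.0000] = 0.0000
Node u (S = 112.5): V_u = e^(−0.03)·[0.6341·67.8416 + 0.3659·10.0956] = 45.3313
Node d (S = 58.5): V_d = e^(−0.03)·[0.6341·10.0956 + 0.3659·0.0000] = 6.2123
Node 0 (S = 90): V_0 = e^(−0.03)·[0.6341·45.3313 + 0.3659·6.2123] = 30.1006

$30.10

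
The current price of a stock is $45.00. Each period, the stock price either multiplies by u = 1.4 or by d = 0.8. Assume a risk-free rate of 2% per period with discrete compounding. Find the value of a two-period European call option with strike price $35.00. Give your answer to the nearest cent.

$13.75

Risk-neutral probability p = (1 + 0.02 − 0.8)/(1.4 − 0.8) = 0.2200/0.6000 = 0.3667
Terminal stock prices: S_uu = 88.2, S_ud = 50.4, S_dd = 28.8
Terminal payoffs (S − K): max(53.2, 0) = 53.2, max(15.4, 0) = 15.4, max(-6.2, 0) = 0
Node u (S = 63): V_u = 1/1.02·[0.3667·53.2000 + 0.6333·15.4000] = 28.6863
Node d (S = 36): V_d = 1/1.02·[0.3667·15.4000 + 0.6333·0.0000] = 5.5359
Node 0 (S = 45): V_0 = 1/1.02·[0.3667·28.6863 + 0.6333·5.5359] = 13.7494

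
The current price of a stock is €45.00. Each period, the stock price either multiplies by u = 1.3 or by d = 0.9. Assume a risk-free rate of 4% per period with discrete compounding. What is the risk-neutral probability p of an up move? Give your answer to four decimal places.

p = 0.3500

Risk-neutral probability p = (1 + 0.04 − 0.9)/(1.3 − 0.9) = 0.1400/0.4000 = 0.3500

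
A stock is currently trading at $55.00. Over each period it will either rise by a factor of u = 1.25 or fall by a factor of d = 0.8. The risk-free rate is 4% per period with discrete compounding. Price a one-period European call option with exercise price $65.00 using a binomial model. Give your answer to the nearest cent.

$1.92

Risk-neutral probability p = (1 + 0.04 − 0.8)/(1.25 − 0.8) = 0.2400/0.4500 = 0.5333
Terminal stock prices: S_u = 68.75, S_d = 44
Terminal payoffs (S − K): max(3.75, 0) = 3.75, max(-21, 0) = 0
Node 0 (S = 55): V_0 = 1/1.04·[0.5333·3.7500 + 0.4667·0.0000] = 1.9231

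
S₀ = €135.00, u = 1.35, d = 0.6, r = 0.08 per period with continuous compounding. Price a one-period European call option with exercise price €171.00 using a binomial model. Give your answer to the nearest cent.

Risk-neutral probability p = (e^0.08 − 0.6)/(1.35 − 0.6) = 0.4833/0.7500 = 0.6444
Terminal stock prices: S_u = 182.2, S_d = 81
Terminal payoffs (S − K): max(11.25, 0) = 11.25, max(-90, 0) = 0
Node 0 (S = 135): V_0 = e^(−0.08)·[0.6444·11.2500 + 0.3556·0.0000] = 6.6920

€6.69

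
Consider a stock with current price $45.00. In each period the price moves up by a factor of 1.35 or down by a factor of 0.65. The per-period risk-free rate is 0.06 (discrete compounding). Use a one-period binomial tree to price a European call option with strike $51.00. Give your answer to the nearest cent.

Risk-neutral probability p = (1 + 0.06 − 0.65)/(1.35 − 0.65) = 0.4100/0.7000 = 0.5857
Terminal stock prices: S_u = 60.75, S_d = 29.25
Terminal payoffs (S − K): max(9.75, 0) = 9.75, max(-21.75, 0) = 0
Node 0 (S = 45): V_0 = 1/1.06·[0.5857·9.7500 + 0.4143·0.0000] = 5.3875

$5.39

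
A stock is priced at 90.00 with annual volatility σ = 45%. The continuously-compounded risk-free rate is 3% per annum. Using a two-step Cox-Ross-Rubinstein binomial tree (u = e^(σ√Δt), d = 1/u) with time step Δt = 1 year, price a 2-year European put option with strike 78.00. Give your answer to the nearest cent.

CRR parameters: u = e^(σ√Δt) = e^(0.45·√1) = 1.5683, d = 1/u = 0.6376
Per-period rate: rΔt = 0.03·1 = 0.03, so R = e^0.03 = 1.0305
Risk-neutral probability p = (e^0.03 − 0.6376)/(1.5683 − 0.6376) = 0.3928/0.9307 = 0.4221
Terminal stock prices: S_uu = 221.4, S_ud = 90, S_dd = 36.59
Terminal payoffs (K − S): max(-143.4, 0) = 0, max(-12, 0) = 0, max(41.41, 0) = 41.41
Node u (S = 141.1): V_u = e^(−0.03)·[0.4221·0.0000 + 0.5779·0.0000] = 0.0000
Node d (S = 57.39): V_d = e^(−0.03)·[0.4221·0.0000 + 0.5779·41.4087] = 23.2235
Node 0 (S = 90): V_0 = e^(−0.03)·[0.4221·0.0000 + 0.5779·23.2235] = 13.0246

13.02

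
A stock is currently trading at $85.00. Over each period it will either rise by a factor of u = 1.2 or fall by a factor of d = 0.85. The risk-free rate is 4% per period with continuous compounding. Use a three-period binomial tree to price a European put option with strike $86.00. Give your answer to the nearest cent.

$6.51

Risk-neutral probability p = (e^0.04 − 0.85)/(1.2 − 0.85) = 0.1908/0.3500 = 0.5452
Terminal stock prices: S_uuu = 146.9, S_uud = 104, S_udd = 73.69, S_ddd = 52.2
Terminal payoffs (K − S): max(-60.88, 0) = 0, max(-18.04, 0) = 0, max(12.31, 0) = 12.31, max(33.8, 0) = 33.8
Node uu (S = 122.4): V_uu = e^(−0.04)·[0.5452·0.0000 + 0.4548·0.0000] = 0.0000
Node ud (S = 86.7): V_ud = e^(−0.04)·[0.5452·0.0000 + 0.4548·12.3050] = 5.3772
Node dd (S = 61.41): V_dd = e^(−0.04)·[0.5452·12.3050 + 0.4548·33.7994] = 21.2154
Node u (S = 102): V_u = e^(−0.04)·[0.5452·0.0000 + 0.4548·5.3772] = 2.3498
Node d (S = 72.25): V_d = e^(−0.04)·[0.5452·5.3772 + 0.4548·21.2154] = 12.0875
Node 0 (S = 85): V_0 = e^(−0.04)·[0.5452·2.3498 + 0.4548·12.0875] = 6.5130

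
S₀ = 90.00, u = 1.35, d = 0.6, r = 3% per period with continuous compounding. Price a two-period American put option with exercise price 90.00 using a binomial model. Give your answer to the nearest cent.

Risk-neutral probability p = (e^0.03 − 0.6)/(1.35 − 0.6) = 0.4305/0.7500 = 0.5739
Terminal stock prices: S_uu = 164, S_ud = 72.9, S_dd = 32.4
Terminal payoffs (K − S): max(-74.03, 0) = 0, max(17.1, 0) = 17.1, max(57.6, 0) = 57.6
Node u (S = 121.5): continuation = e^(−0.03)·[0.5739·0.0000 + 0.4261·17.1000] = 7.0703; exercise value = 0.0000 ≤ continuation, so V_u = 7.0703
Node d (S = 54): continuation = e^(−0.03)·[0.5739·17.1000 + 0.4261·57.6000] = 33.3401; exercise value = 36.0000 > continuation, so V_d = 36.0000 (exercise)
Node 0 (S = 90): continuation = e^(−0.03)·[0.5739·7.0703 + 0.4261·36.0000] = 18.8229; exercise value = 0.0000 ≤ continuation, so V_0 = 18.8229

18.82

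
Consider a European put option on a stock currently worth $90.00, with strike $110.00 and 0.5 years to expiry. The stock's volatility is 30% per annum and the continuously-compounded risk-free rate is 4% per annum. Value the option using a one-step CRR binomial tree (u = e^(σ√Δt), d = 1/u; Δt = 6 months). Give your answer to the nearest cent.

$18.44

CRR parameters: u = e^(σ√Δt) = e^(0.3·√0.5) = 1.2363, d = 1/u = 0.8089
Per-period rate: rΔt = 0.04·0.5 = 0.02, so R = e^0.02 = 1.0202
Risk-neutral probability p = (e^0.02 − 0.8089)/(1.2363 − 0.8089) = 0.2113/0.4275 = 0.4944
Terminal stock prices: S_u = 111.3, S_d = 72.8
Terminal payoffs (K − S): max(-1.268, 0) = 0, max(37.2, 0) = 37.2
Node 0 (S = 90): V_0 = e^(−0.02)·[0.4944·0.0000 + 0.5056·37.2028] = 18.4364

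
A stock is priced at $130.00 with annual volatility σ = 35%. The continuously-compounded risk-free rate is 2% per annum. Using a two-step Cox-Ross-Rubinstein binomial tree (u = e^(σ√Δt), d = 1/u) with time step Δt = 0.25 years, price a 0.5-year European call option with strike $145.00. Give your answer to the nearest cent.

CRR parameters: u = e^(σ√Δt) = e^(0.35·√0.25) = 1.1912, d = 1/u = 0.8395
Per-period rate: rΔt = 0.02·0.25 = 0.005, so R = e^0.005 = 1.0050
Risk-neutral probability p = (e^0.005 − 0.8395)/(1.1912 − 0.8395) = 0.1656/0.3518 = 0.4706
Terminal stock prices: S_uu = 184.5, S_ud = 130, S_dd = 91.61
Terminal payoffs (S − K): max(39.48, 0) = 39.48, max(-15, 0) = 0, max(-53.39, 0) = 0
Node u (S = 154.9): V_u = e^(−0.005)·[0.4706·39.4788 + 0.5294·0.0000] = 18.4864
Node d (S = 109.1): V_d = e^(−0.005)·[0.4706·0.0000 + 0.5294·0.0000] = 0.0000
Node 0 (S = 130): V_0 = e^(−0.005)·[0.4706·18.4864 + 0.5294·0.0000] = 8.6565

$8.66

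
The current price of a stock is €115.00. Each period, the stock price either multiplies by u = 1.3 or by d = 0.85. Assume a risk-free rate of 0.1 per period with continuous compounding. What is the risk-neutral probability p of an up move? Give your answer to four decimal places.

Risk-neutral probability p = (e^0.1 − 0.85)/(1.3 − 0.85) = 0.2552/0.4500 = 0.5670

p = 0.5670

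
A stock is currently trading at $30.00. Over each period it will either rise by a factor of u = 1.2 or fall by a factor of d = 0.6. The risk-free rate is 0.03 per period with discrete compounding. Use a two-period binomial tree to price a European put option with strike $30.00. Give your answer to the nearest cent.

$4.67

Risk-neutral probability p = (1 + 0.03 − 0.6)/(1.2 − 0.6) = 0.4300/0.6000 = 0.7167
Terminal stock prices: S_uu = 43.2, S_ud = 21.6, S_dd = 10.8
Terminal payoffs (K − S): max(-13.2, 0) = 0, max(8.4, 0) = 8.4, max(19.2, 0) = 19.2
Node u (S = 36): V_u = 1/1.03·[0.7167·0.0000 + 0.2833·8.4000] = 2.3107
Node d (S = 18): V_d = 1/1.03·[0.7167·8.4000 + 0.2833·19.2000] = 11.1262
Node 0 (S = 30): V_0 = 1/1.03·[0.7167·2.3107 + 0.2833·11.1262] = 4.6684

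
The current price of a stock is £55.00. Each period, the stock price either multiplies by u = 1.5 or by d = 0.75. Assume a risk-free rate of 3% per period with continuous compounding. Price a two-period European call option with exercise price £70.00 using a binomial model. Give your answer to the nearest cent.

£7.08

Risk-neutral probability p = (e^0.03 − 0.75)/(1.5 − 0.75) = 0.2805/0.7500 = 0.3739
Terminal stock prices: S_uu = 123.8, S_ud = 61.88, S_dd = 30.94
Terminal payoffs (S − K): max(53.75, 0) = 53.75, max(-8.125, 0) = 0, max(-39.06, 0) = 0
Node u (S = 82.5): V_u = e^(−0.03)·[0.3739·53.7500 + 0.6261·0.0000] = 19.5052
Node d (S = 41.25): V_d = e^(−0.03)·[0.3739·0.0000 + 0.6261·0.0000] = 0.0000
Node 0 (S = 55): V_0 = e^(−0.03)·[0.3739·19.5052 + 0.6261·0.0000] = 7.0782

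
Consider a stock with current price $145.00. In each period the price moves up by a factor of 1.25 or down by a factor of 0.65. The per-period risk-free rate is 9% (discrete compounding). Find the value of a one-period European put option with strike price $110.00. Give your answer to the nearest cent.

Risk-neutral probability p = (1 + 0.09 − 0.65)/(1.25 − 0.65) = 0.4400/0.6000 = 0.7333
Terminal stock prices: S_u = 181.2, S_d = 94.25
Terminal payoffs (K − S): max(-71.25, 0) = 0, max(15.75, 0) = 15.75
Node 0 (S = 145): V_0 = 1/1.09·[0.7333·0.0000 + 0.2667·15.7500] = 3.8532

$3.85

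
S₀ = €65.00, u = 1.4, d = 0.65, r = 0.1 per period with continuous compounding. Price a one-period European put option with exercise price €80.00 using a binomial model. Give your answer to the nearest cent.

Risk-neutral probability p = (e^0.1 − 0.65)/(1.4 − 0.65) = 0.4552/0.7500 = 0.6069
Terminal stock prices: S_u = 91, S_d = 42.25
Terminal payoffs (K − S): max(-11, 0) = 0, max(37.75, 0) = 37.75
Node 0 (S = 65): V_0 = e^(−0.1)·[0.6069·0.0000 + 0.3931·37.7500] = 13.4275

€13.43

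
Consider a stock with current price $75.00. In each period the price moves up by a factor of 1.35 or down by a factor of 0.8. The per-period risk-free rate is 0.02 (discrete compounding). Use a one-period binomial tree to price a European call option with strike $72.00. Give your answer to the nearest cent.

Risk-neutral probability p = (1 + 0.02 − 0.8)/(1.35 − 0.8) = 0.2200/0.5500 = 0.4000
Terminal stock prices: S_u = 101.2, S_d = 60
Terminal payoffs (S − K): max(29.25, 0) = 29.25, max(-12, 0) = 0
Node 0 (S = 75): V_0 = 1/1.02·[0.4000·29.2500 + 0.6000·0.0000] = 11.4706

$11.47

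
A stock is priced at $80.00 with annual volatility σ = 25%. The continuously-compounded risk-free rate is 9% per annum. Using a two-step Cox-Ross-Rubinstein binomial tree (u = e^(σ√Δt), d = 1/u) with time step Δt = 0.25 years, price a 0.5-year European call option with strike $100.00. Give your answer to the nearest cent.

$0.81

CRR parameters: u = e^(σ√Δt) = e^(0.25·√0.25) = 1.1331, d = 1/u = 0.8825
Per-period rate: rΔt = 0.09·0.25 = 0.0225, so R = e^0.0225 = 1.0228
Risk-neutral probability p = (e^0.0225 − 0.8825)/(1.1331 − 0.8825) = 0.1403/0.2507 = 0.5596
Terminal stock prices: S_uu = 102.7, S_ud = 80, S_dd = 62.3
Terminal payoffs (S − K): max(2.722, 0) = 2.722, max(-20, 0) = 0, max(-37.7, 0) = 0
Node u (S = 90.65): V_u = e^(−0.0225)·[0.5596·2.7220 + 0.4404·0.0000] = 1.4893
Node d (S = 70.6): V_d = e^(−0.0225)·[0.5596·0.0000 + 0.4404·0.0000] = 0.0000
Node 0 (S = 80): V_0 = e^(−0.0225)·[0.5596·1.4893 + 0.4404·0.0000] = 0.8148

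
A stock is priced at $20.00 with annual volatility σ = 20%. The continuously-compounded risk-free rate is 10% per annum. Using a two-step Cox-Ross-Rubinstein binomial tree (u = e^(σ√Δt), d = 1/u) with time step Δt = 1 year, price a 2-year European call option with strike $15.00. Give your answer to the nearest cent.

$7.83

CRR parameters: u = e^(σ√Δt) = e^(0.2·√1) = 1.2214, d = 1/u = 0.8187
Per-period rate: rΔt = 0.1·1 = 0.1, so R = e^0.1 = 1.1052
Risk-neutral probability p = (e^0.1 − 0.8187)/(1.2214 − 0.8187) = 0.2864/0.4027 = 0.7113
Terminal stock prices: S_uu = 29.84, S_ud = 20, S_dd = 13.41
Terminal payoffs (S − K): max(14.84, 0) = 14.84, max(5, 0) = 5, max(-1.594, 0) = 0
Node u (S = 24.43): V_u = e^(−0.1)·[0.7113·14.8365 + 0.2887·5.0000] = 10.8555
Node d (S = 16.37): V_d = e^(−0.1)·[0.7113·5.0000 + 0.2887·0.0000] = 3.2183
Node 0 (S = 20): V_0 = e^(−0.1)·[0.7113·10.8555 + 0.2887·3.2183] = 7.8277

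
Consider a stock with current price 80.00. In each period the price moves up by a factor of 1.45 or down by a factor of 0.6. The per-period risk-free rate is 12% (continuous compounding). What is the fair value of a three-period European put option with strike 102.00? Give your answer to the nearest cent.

14.82

Risk-neutral probability p = (e^0.12 − 0.6)/(1.45 − 0.6) = 0.5275/0.8500 = 0.6206
Terminal stock prices: S_uuu = 243.9, S_uud = 100.9, S_udd = 41.76, S_ddd = 17.28
Terminal payoffs (K − S): max(-141.9, 0) = 0, max(1.08, 0) = 1.08, max(60.24, 0) = 60.24, max(84.72, 0) = 84.72
Node uu (S = 168.2): V_uu = e^(−0.12)·[0.6206·0.0000 + 0.3794·1.0800] = 0.3634
Node ud (S = 69.6): V_ud = e^(−0.12)·[0.6206·1.0800 + 0.3794·60.2400] = 20.8659
Node dd (S = 28.8): V_dd = e^(−0.12)·[0.6206·60.2400 + 0.3794·84.7200] = 61.6659
Node u (S = 116): V_u = e^(−0.12)·[0.6206·0.3634 + 0.3794·20.8659] = 7.2216
Node d (S = 48): V_d = e^(−0.12)·[0.6206·20.8659 + 0.3794·61.6659] = 32.2360
Node 0 (S = 80): V_0 = e^(−0.12)·[0.6206·7.2216 + 0.3794·32.2360] = 14.8227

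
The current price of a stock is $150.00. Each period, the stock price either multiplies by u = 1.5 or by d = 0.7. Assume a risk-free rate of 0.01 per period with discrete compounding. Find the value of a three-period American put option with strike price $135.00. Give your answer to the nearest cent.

Risk-neutral probability p = (1 + 0.01 − 0.7)/(1.5 − 0.7) = 0.3100/0.8000 = 0.3875
Terminal stock prices: S_uuu = 506.2, S_uud = 236.2, S_udd = 110.2, S_ddd = 51.45
Terminal payoffs (K − S): max(-371.2, 0) = 0, max(-101.2, 0) = 0, max(24.75, 0) = 24.75, max(83.55, 0) = 83.55
Node uu (S = 337.5): continuation = 1/1.01·[0.3875·0.0000 + 0.6125·0.0000] = 0.0000; exercise value = 0.0000 ≤ continuation, so V_uu = 0.0000
Node ud (S = 157.5): continuation = 1/1.01·[0.3875·0.0000 + 0.6125·24.7500] = 15.0093; exercise value = 0.0000 ≤ continuation, so V_ud = 15.0093
Node dd (S = 73.5): continuation = 1/1.01·[0.3875·24.7500 + 0.6125·83.5500] = 60.1634; exercise value = 61.5000 > continuation, so V_dd = 61.5000 (exercise)
Node u (S = 225): continuation = 1/1.01·[0.3875·0.0000 + 0.6125·15.0093] = 9.1022; exercise value = 0.0000 ≤ continuation, so V_u = 9.1022
Node d (S = 105): continuation = 1/1.01·[0.3875·15.0093 + 0.6125·61.5000] = 43.0543; exercise value = 30.0000 ≤ continuation, so V_d = 43.0543
Node 0 (S = 150): continuation = 1/1.01·[0.3875·9.1022 + 0.6125·43.0543] = 29.6018; exercise value = 0.0000 ≤ continuation, so V_0 = 29.6018

$29.60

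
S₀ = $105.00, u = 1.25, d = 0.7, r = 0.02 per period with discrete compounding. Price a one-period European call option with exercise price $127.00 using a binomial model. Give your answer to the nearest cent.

$2.42

Risk-neutral probability p = (1 + 0.02 − 0.7)/(1.25 − 0.7) = 0.3200/0.5500 = 0.5818
Terminal stock prices: S_u = 131.2, S_d = 73.5
Terminal payoffs (S − K): max(4.25, 0) = 4.25, max(-53.5, 0) = 0
Node 0 (S = 105): V_0 = 1/1.02·[0.5818·4.2500 + 0.4182·0.0000] = 2.4242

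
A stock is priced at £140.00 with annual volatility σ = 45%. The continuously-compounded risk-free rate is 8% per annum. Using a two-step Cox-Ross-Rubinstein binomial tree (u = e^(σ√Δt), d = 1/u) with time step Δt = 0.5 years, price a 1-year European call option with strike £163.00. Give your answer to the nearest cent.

CRR parameters: u = e^(σ√Δt) = e^(0.45·√0.5) = 1.3746, d = 1/u = 0.7275
Per-period rate: rΔt = 0.08·0.5 = 0.04, so R = e^0.04 = 1.0408
Risk-neutral probability p = (e^0.04 − 0.7275)/(1.3746 − 0.7275) = 0.3134/0.6472 = 0.4842
Terminal stock prices: S_uu = 264.6, S_ud = 140, S_dd = 74.09
Terminal payoffs (S − K): max(101.6, 0) = 101.6, max(-23, 0) = 0, max(-88.91, 0) = 0
Node u (S = 192.5): V_u = e^(−0.04)·[0.4842·101.5522 + 0.5158·0.0000] = 47.2409
Node d (S = 101.8): V_d = e^(−0.04)·[0.4842·0.0000 + 0.5158·0.0000] = 0.0000
Node 0 (S = 140): V_0 = e^(−0.04)·[0.4842·47.2409 + 0.5158·0.0000] = 21.9759

£21.98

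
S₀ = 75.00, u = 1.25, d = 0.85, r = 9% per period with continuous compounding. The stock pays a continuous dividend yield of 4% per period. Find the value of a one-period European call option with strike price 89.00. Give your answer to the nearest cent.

Per-period risk-free factor R = e^0.09 = 1.0942; dividend-adjusted growth = e^(0.09−0.04) = 1.0513.
Risk-neutral probability p = (1.0513 − 0.85)/(1.25 − 0.85) = 0.2013/0.4000 = 0.5032
Terminal stock prices: S_u = 93.75, S_d = 63.75
Terminal payoffs (S − K): max(4.75, 0) = 4.75, max(-25.25, 0) = 0
Node 0 (S = 75): V_0 = e^(−0.09)·[0.5032·4.7500 + 0.4968·0.0000] = 2.1844

2.18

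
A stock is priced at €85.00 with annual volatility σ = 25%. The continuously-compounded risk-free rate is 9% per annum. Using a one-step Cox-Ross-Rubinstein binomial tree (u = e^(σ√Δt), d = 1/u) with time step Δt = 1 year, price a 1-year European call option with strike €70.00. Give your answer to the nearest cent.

CRR parameters: u = e^(σ√Δt) = e^(0.25·√1) = 1.2840, d = 1/u = 0.7788
Per-period rate: rΔt = 0.09·1 = 0.09, so R = e^0.09 = 1.0942
Risk-neutral probability p = (e^0.09 − 0.7788)/(1.2840 − 0.7788) = 0.3154/0.5052 = 0.6242
Terminal stock prices: S_u = 109.1, S_d = 66.2
Terminal payoffs (S − K): max(39.14, 0) = 39.14, max(-3.802, 0) = 0
Node 0 (S = 85): V_0 = e^(−0.09)·[0.6242·39.1422 + 0.3758·0.0000] = 22.3305

€22.33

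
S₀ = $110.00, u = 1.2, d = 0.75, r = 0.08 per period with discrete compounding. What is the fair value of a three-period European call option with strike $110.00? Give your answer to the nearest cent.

Risk-neutral probability p = (1 + 0.08 − 0.75)/(1.2 − 0.75) = 0.3300/0.4500 = 0.7333
Terminal stock prices: S_uuu = 190.1, S_uud = 118.8, S_udd = 74.25, S_ddd = 46.41
Terminal payoffs (S − K): max(80.08, 0) = 80.08, max(8.8, 0) = 8.8, max(-35.75, 0) = 0, max(-63.59, 0) = 0
Node uu (S = 158.4): V_uu = 1/1.08·[0.7333·80.0800 + 0.2667·8.8000] = 56.5481
Node ud (S = 99): V_ud = 1/1.08·[0.7333·8.8000 + 0.2667·0.0000] = 5.9753
Node dd (S = 61.88): V_dd = 1/1.08·[0.7333·0.0000 + 0.2667·0.0000] = 0.0000
Node u (S = 132): V_u = 1/1.08·[0.7333·56.5481 + 0.2667·5.9753] = 39.8723
Node d (S = 82.5): V_d = 1/1.08·[0.7333·5.9753 + 0.2667·0.0000] = 4.0573
Node 0 (S = 110): V_0 = 1/1.08·[0.7333·39.8723 + 0.2667·4.0573] = 28.0756

$28.08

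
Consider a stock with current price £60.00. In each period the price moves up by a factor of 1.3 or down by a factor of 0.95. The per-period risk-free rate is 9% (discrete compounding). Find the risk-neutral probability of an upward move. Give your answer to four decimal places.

Risk-neutral probability p = (1 + 0.09 − 0.95)/(1.3 − 0.95) = 0.1400/0.3500 = 0.4000

p = 0.4000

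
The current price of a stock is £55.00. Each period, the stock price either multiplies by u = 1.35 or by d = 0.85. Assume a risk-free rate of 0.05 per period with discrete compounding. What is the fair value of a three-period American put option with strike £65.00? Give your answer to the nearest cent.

£11.84

Risk-neutral probability p = (1 + 0.05 − 0.85)/(1.35 − 0.85) = 0.2000/0.5000 = 0.4000
Terminal stock prices: S_uuu = 135.3, S_uud = 85.2, S_udd = 53.65, S_ddd = 33.78
Terminal payoffs (K − S): max(-70.32, 0) = 0, max(-20.2, 0) = 0, max(11.35, 0) = 11.35, max(31.22, 0) = 31.22
Node uu (S = 100.2): continuation = 1/1.05·[0.4000·0.0000 + 0.6000·0.0000] = 0.0000; exercise value = 0.0000 ≤ continuation, so V_uu = 0.0000
Node ud (S = 63.11): continuation = 1/1.05·[0.4000·0.0000 + 0.6000·11.3544] = 6.4882; exercise value = 1.8875 ≤ continuation, so V_ud = 6.4882
Node dd (S = 39.74): continuation = 1/1.05·[0.4000·11.3544 + 0.6000·31.2231] = 22.1673; exercise value = 25.2625 > continuation, so V_dd = 25.2625 (exercise)
Node u (S = 74.25): continuation = 1/1.05·[0.4000·0.0000 + 0.6000·6.4882] = 3.7076; exercise value = 0.0000 ≤ continuation, so V_u = 3.7076
Node d (S = 46.75): continuation = 1/1.05·[0.4000·6.4882 + 0.6000·25.2625] = 16.9074; exercise value = 18.2500 > continuation, so V_d = 18.2500 (exercise)
Node 0 (S = 55): continuation = 1/1.05·[0.4000·3.7076 + 0.6000·18.2500] = 11.8410; exercise value = 10.0000 ≤ continuation, so V_0 = 11.8410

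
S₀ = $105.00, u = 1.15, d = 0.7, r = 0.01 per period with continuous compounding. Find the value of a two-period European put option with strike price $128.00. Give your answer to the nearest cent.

$25.52

Risk-neutral probability p = (e^0.01 − 0.7)/(1.15 − 0.7) = 0.3101/0.4500 = 0.6890
Terminal stock prices: S_uu = 138.9, S_ud = 84.52, S_dd = 51.45
Terminal payoffs (K − S): max(-10.86, 0) = 0, max(43.48, 0) = 43.48, max(76.55, 0) = 76.55
Node u (S = 120.7): V_u = e^(−0.01)·[0.6890·0.0000 + 0.3110·43.4750] = 13.3862
Node d (S = 73.5): V_d = e^(−0.01)·[0.6890·43.4750 + 0.3110·76.5500] = 53.2264
Node 0 (S = 105): V_0 = e^(−0.01)·[0.6890·13.3862 + 0.3110·53.2264] = 25.5200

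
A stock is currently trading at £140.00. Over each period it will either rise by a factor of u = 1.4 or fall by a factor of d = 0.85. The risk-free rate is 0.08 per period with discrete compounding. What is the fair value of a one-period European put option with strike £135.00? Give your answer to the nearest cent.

£8.62

Risk-neutral probability p = (1 + 0.08 − 0.85)/(1.4 − 0.85) = 0.2300/0.5500 = 0.4182
Terminal stock prices: S_u = 196, S_d = 119
Terminal payoffs (K − S): max(-61, 0) = 0, max(16, 0) = 16
Node 0 (S = 140): V_0 = 1/1.08·[0.4182·0.0000 + 0.5818·16.0000] = 8.6195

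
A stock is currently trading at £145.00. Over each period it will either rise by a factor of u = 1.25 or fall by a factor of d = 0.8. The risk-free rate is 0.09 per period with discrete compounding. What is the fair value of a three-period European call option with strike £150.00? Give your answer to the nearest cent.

£38.22

Risk-neutral probability p = (1 + 0.09 − 0.8)/(1.25 − 0.8) = 0.2900/0.4500 = 0.6444
Terminal stock prices: S_uuu = 283.2, S_uud = 181.2, S_udd = 116, S_ddd = 74.24
Terminal payoffs (S − K): max(133.2, 0) = 133.2, max(31.25, 0) = 31.25, max(-34, 0) = 0, max(-75.76, 0) = 0
Node uu (S = 226.6): V_uu = 1/1.09·[0.6444·133.2031 + 0.3556·31.2500] = 88.9478
Node ud (S = 145): V_ud = 1/1.09·[0.6444·31.2500 + 0.3556·0.0000] = 18.4760
Node dd (S = 92.8): V_dd = 1/1.09·[0.6444·0.0000 + 0.3556·0.0000] = 0.0000
Node u (S = 181.2): V_u = 1/1.09·[0.6444·88.9478 + 0.3556·18.4760] = 58.6158
Node d (S = 116): V_d = 1/1.09·[0.6444·18.4760 + 0.3556·0.0000] = 10.9237
Node 0 (S = 145): V_0 = 1/1.09·[0.6444·58.6158 + 0.3556·10.9237] = 38.2189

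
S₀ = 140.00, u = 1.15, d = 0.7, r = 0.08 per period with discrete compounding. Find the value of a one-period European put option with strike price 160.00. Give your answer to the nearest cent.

Risk-neutral probability p = (1 + 0.08 − 0.7)/(1.15 − 0.7) = 0.3800/0.4500 = 0.8444
Terminal stock prices: S_u = 161, S_d = 98
Terminal payoffs (K − S): max(-1, 0) = 0, max(62, 0) = 62
Node 0 (S = 140): V_0 = 1/1.08·[0.8444·0.0000 + 0.1556·62.0000] = 8.9300

8.93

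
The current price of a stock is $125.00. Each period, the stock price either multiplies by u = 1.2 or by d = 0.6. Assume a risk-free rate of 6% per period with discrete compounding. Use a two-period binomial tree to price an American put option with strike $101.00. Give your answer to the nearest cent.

Risk-neutral probability p = (1 + 0.06 − 0.6)/(1.2 − 0.6) = 0.4600/0.6000 = 0.7667
Terminal stock prices: S_uu = 180, S_ud = 90, S_dd = 45
Terminal payoffs (K − S): max(-79, 0) = 0, max(11, 0) = 11, max(56, 0) = 56
Node u (S = 150): continuation = 1/1.06·[0.7667·0.0000 + 0.2333·11.0000] = 2.4214; exercise value = 0.0000 ≤ continuation, so V_u = 2.4214
Node d (S = 75): continuation = 1/1.06·[0.7667·11.0000 + 0.2333·56.0000] = 20.2830; exercise value = 26.0000 > continuation, so V_d = 26.0000 (exercise)
Node 0 (S = 125): continuation = 1/1.06·[0.7667·2.4214 + 0.2333·26.0000] = 7.4746; exercise value = 0.0000 ≤ continuation, so V_0 = 7.4746

$7.47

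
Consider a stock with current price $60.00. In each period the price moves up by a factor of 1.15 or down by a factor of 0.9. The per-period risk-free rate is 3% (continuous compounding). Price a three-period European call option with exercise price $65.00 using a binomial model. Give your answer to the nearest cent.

Risk-neutral probability p = (e^0.03 − 0.9)/(1.15 − 0.9) = 0.1305/0.2500 = 0.5218
Terminal stock prices: S_uuu = 91.25, S_uud = 71.41, S_udd = 55.89, S_ddd = 43.74
Terminal payoffs (S − K): max(26.25, 0) = 26.25, max(6.415, 0) = 6.415, max(-9.11, 0) = 0, max(-21.26, 0) = 0
Node uu (S = 79.35): V_uu = e^(−0.03)·[0.5218·26.2525 + 0.4782·6.4150] = 16.2710
Node ud (S = 62.1): V_ud = e^(−0.03)·[0.5218·6.4150 + 0.4782·0.0000] = 3.2485
Node dd (S = 48.6): V_dd = e^(−0.03)·[0.5218·0.0000 + 0.4782·0.0000] = 0.0000
Node u (S = 69): V_u = e^(−0.03)·[0.5218·16.2710 + 0.4782·3.2485] = 9.7471
Node d (S = 54): V_d = e^(−0.03)·[0.5218·3.2485 + 0.4782·0.0000] = 1.6450
Node 0 (S = 60): V_0 = e^(−0.03)·[0.5218·9.7471 + 0.4782·1.6450] = 5.6993

$5.70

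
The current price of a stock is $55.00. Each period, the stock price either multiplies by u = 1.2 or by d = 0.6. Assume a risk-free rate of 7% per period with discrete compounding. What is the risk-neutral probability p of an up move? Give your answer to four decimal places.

p = 0.7833

Risk-neutral probability p = (1 + 0.07 − 0.6)/(1.2 − 0.6) = 0.4700/0.6000 = 0.7833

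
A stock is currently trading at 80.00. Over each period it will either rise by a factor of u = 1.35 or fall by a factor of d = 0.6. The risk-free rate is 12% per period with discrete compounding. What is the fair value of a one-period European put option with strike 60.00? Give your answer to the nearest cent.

3.29

Risk-neutral probability p = (1 + 0.12 − 0.6)/(1.35 − 0.6) = 0.5200/0.7500 = 0.6933
Terminal stock prices: S_u = 108, S_d = 48
Terminal payoffs (K − S): max(-48, 0) = 0, max(12, 0) = 12
Node 0 (S = 80): V_0 = 1/1.12·[0.6933·0.0000 + 0.3067·12.0000] = 3.2857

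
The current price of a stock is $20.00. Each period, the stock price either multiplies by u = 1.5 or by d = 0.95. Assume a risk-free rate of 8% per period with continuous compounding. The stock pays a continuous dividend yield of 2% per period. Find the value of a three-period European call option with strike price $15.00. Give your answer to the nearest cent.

Per-period risk-free factor R = e^0.08 = 1.0833; dividend-adjusted growth = e^(0.08−0.02) = 1.0618.
Risk-neutral probability p = (1.0618 − 0.95)/(1.5 − 0.95) = 0.1118/0.5500 = 0.2033
Terminal stock prices: S_uuu = 67.5, S_uud = 42.75, S_udd = 27.07, S_ddd = 17.15
Terminal payoffs (S − K): max(52.5, 0) = 52.5, max(27.75, 0) = 27.75, max(12.07, 0) = 12.07, max(2.147, 0) = 2.147
Node uu (S = 45): V_uu = e^(−0.08)·[0.2033·52.5000 + 0.7967·27.7500] = 30.2622
Node ud (S = 28.5): V_ud = e^(−0.08)·[0.2033·27.7500 + 0.7967·12.0750] = 14.0889
Node dd (S = 18.05): V_dd = e^(−0.08)·[0.2033·12.0750 + 0.7967·2.1475] = 3.8458
Node u (S = 30): V_u = e^(−0.08)·[0.2033·30.2622 + 0.7967·14.0889] = 16.0415
Node d (S = 19): V_d = e^(−0.08)·[0.2033·14.0889 + 0.7967·3.8458] = 5.4728
Node 0 (S = 20): V_0 = e^(−0.08)·[0.2033·16.0415 + 0.7967·5.4728] = 7.0359

$7.04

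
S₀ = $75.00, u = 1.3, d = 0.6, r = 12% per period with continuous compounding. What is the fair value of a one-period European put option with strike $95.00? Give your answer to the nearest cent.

Risk-neutral probability p = (e^0.12 − 0.6)/(1.3 − 0.6) = 0.5275/0.7000 = 0.7536
Terminal stock prices: S_u = 97.5, S_d = 45
Terminal payoffs (K − S): max(-2.5, 0) = 0, max(50, 0) = 50
Node 0 (S = 75): V_0 = e^(−0.12)·[0.7536·0.0000 + 0.2464·50.0000] = 10.9283

$10.93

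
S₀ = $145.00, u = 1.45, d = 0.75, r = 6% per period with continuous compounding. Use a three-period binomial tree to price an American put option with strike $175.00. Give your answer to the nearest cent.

Risk-neutral probability p = (e^0.06 − 0.75)/(1.45 − 0.75) = 0.3118/0.7000 = 0.4455
Terminal stock prices: S_uuu = 442.1, S_uud = 228.6, S_udd = 118.3, S_ddd = 61.17
Terminal payoffs (K − S): max(-267.1, 0) = 0, max(-53.65, 0) = 0, max(56.73, 0) = 56.73, max(113.8, 0) = 113.8
Node uu (S = 304.9): continuation = e^(−0.06)·[0.4455·0.0000 + 0.5545·0.0000] = 0.0000; exercise value = 0.0000 ≤ continuation, so V_uu = 0.0000
Node ud (S = 157.7): continuation = e^(−0.06)·[0.4455·0.0000 + 0.5545·56.7344] = 29.6282; exercise value = 17.3125 ≤ continuation, so V_ud = 29.6282
Node dd (S = 81.56): continuation = e^(−0.06)·[0.4455·56.7344 + 0.5545·113.8281] = 83.2463; exercise value = 93.4375 > continuation, so V_dd = 93.4375 (exercise)
Node u (S = 210.2): continuation = e^(−0.06)·[0.4455·0.0000 + 0.5545·29.6282] = 15.4726; exercise value = 0.0000 ≤ continuation, so V_u = 15.4726
Node d (S = 108.8): continuation = e^(−0.06)·[0.4455·29.6282 + 0.5545·93.4375] = 61.2257; exercise value = 66.2500 > continuation, so V_d = 66.2500 (exercise)
Node 0 (S = 145): continuation = e^(−0.06)·[0.4455·15.4726 + 0.5545·66.2500] = 41.0889; exercise value = 30.0000 ≤ continuation, so V_0 = 41.0889

$41.09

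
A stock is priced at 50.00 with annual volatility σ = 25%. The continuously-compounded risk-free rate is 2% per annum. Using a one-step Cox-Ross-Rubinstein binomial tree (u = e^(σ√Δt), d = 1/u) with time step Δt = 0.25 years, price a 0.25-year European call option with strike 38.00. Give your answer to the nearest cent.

12.19

CRR parameters: u = e^(σ√Δt) = e^(0.25·√0.25) = 1.1331, d = 1/u = 0.8825
Per-period rate: rΔt = 0.02·0.25 = 0.005, so R = e^0.005 = 1.0050
Risk-neutral probability p = (e^0.005 − 0.8825)/(1.1331 − 0.8825) = 0.1225/0.2507 = 0.4888
Terminal stock prices: S_u = 56.66, S_d = 44.12
Terminal payoffs (S − K): max(18.66, 0) = 18.66, max(6.125, 0) = 6.125
Node 0 (S = 50): V_0 = e^(−0.005)·[0.4888·18.6574 + 0.5112·6.1248] = 12.1895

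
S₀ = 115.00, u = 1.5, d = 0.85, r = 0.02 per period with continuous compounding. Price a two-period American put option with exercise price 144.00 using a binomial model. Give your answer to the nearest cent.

33.46

Risk-neutral probability p = (e^0.02 − 0.85)/(1.5 − 0.85) = 0.1702/0.6500 = 0.2618
Terminal stock prices: S_uu = 258.8, S_ud = 146.6, S_dd = 83.09
Terminal payoffs (K − S): max(-114.8, 0) = 0, max(-2.625, 0) = 0, max(60.91, 0) = 60.91
Node u (S = 172.5): continuation = e^(−0.02)·[0.2618·0.0000 + 0.7382·0.0000] = 0.0000; exercise value = 0.0000 ≤ continuation, so V_u = 0.0000
Node d (S = 97.75): continuation = e^(−0.02)·[0.2618·0.0000 + 0.7382·60.9125] = 44.0724; exercise value = 46.2500 > continuation, so V_d = 46.2500 (exercise)
Node 0 (S = 115): continuation = e^(−0.02)·[0.2618·0.0000 + 0.7382·46.2500] = 33.4635; exercise value = 29.0000 ≤ continuation, so V_0 = 33.4635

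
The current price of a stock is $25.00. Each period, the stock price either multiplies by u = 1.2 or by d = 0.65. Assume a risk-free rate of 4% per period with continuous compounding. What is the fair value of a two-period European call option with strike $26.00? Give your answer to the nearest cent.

Risk-neutral probability p = (e^0.04 − 0.65)/(1.2 − 0.65) = 0.3908/0.5500 = 0.7106
Terminal stock prices: S_uu = 36, S_ud = 19.5, S_dd = 10.56
Terminal payoffs (S − K): max(10, 0) = 10, max(-6.5, 0) = 0, max(-15.44, 0) = 0
Node u (S = 30): V_u = e^(−0.04)·[0.7106·10.0000 + 0.2894·0.0000] = 6.8270
Node d (S = 16.25): V_d = e^(−0.04)·[0.7106·0.0000 + 0.2894·0.0000] = 0.0000
Node 0 (S = 25): V_0 = e^(−0.04)·[0.7106·6.8270 + 0.2894·0.0000] = 4.6608

$4.66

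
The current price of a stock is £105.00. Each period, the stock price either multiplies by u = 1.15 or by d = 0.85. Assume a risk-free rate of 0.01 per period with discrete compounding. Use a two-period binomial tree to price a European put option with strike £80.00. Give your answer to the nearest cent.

£0.88

Risk-neutral probability p = (1 + 0.01 − 0.85)/(1.15 − 0.85) = 0.1600/0.3000 = 0.5333
Terminal stock prices: S_uu = 138.9, S_ud = 102.6, S_dd = 75.86
Terminal payoffs (K − S): max(-58.86, 0) = 0, max(-22.64, 0) = 0, max(4.138, 0) = 4.138
Node u (S = 120.7): V_u = 1/1.01·[0.5333·0.0000 + 0.4667·0.0000] = 0.0000
Node d (S = 89.25): V_d = 1/1.01·[0.5333·0.0000 + 0.4667·4.1375] = 1.9117
Node 0 (S = 105): V_0 = 1/1.01·[0.5333·0.0000 + 0.4667·1.9117] = 0.8833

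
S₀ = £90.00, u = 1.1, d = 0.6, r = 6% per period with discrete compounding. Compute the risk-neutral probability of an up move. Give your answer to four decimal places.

p = 0.9200

Risk-neutral probability p = (1 + 0.06 − 0.6)/(1.1 − 0.6) = 0.4600/0.5000 = 0.9200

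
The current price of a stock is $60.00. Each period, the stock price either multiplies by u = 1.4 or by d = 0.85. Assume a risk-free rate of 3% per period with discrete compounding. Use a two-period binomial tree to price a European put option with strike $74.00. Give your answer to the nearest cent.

Risk-neutral probability p = (1 + 0.03 − 0.85)/(1.4 − 0.85) = 0.1800/0.5500 = 0.3273
Terminal stock prices: S_uu = 117.6, S_ud = 71.4, S_dd = 43.35
Terminal payoffs (K − S): max(-43.6, 0) = 0, max(2.6, 0) = 2.6, max(30.65, 0) = 30.65
Node u (S = 84): V_u = 1/1.03·[0.3273·0.0000 + 0.6727·2.6000] = 1.6981
Node d (S = 51): V_d = 1/1.03·[0.3273·2.6000 + 0.6727·30.6500] = 20.8447
Node 0 (S = 60): V_0 = 1/1.03·[0.3273·1.6981 + 0.6727·20.8447] = 14.1539

$14.15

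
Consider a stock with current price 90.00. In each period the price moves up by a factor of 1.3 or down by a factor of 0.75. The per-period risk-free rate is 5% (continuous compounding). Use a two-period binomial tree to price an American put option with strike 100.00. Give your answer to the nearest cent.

Risk-neutral probability p = (e^0.05 − 0.75)/(1.3 − 0.75) = 0.3013/0.5500 = 0.5478
Terminal stock prices: S_uu = 152.1, S_ud = 87.75, S_dd = 50.62
Terminal payoffs (K − S): max(-52.1, 0) = 0, max(12.25, 0) = 12.25, max(49.38, 0) = 49.38
Node u (S = 117): continuation = e^(−0.05)·[0.5478·0.0000 + 0.4522·12.2500] = 5.2697; exercise value = 0.0000 ≤ continuation, so V_u = 5.2697
Node d (S = 67.5): continuation = e^(−0.05)·[0.5478·12.2500 + 0.4522·49.3750] = 27.6229; exercise value = 32.5000 > continuation, so V_d = 32.5000 (exercise)
Node 0 (S = 90): continuation = e^(−0.05)·[0.5478·5.2697 + 0.4522·32.5000] = 16.7266; exercise value = 10.0000 ≤ continuation, so V_0 = 16.7266

16.73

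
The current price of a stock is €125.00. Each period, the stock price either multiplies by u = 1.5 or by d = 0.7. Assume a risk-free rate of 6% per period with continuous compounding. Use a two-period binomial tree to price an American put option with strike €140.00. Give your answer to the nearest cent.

Risk-neutral probability p = (e^0.06 − 0.7)/(1.5 − 0.7) = 0.3618/0.8000 = 0.4523
Terminal stock prices: S_uu = 281.2, S_ud = 131.2, S_dd = 61.25
Terminal payoffs (K − S): max(-141.2, 0) = 0, max(8.75, 0) = 8.75, max(78.75, 0) = 78.75
Node u (S = 187.5): continuation = e^(−0.06)·[0.4523·0.0000 + 0.5477·8.7500] = 4.5133; exercise value = 0.0000 ≤ continuation, so V_u = 4.5133
Node d (S = 87.5): continuation = e^(−0.06)·[0.4523·8.7500 + 0.5477·78.7500] = 44.3470; exercise value = 52.5000 > continuation, so V_d = 52.5000 (exercise)
Node 0 (S = 125): continuation = e^(−0.06)·[0.4523·4.5133 + 0.5477·52.5000] = 29.0024; exercise value = 15.0000 ≤ continuation, so V_0 = 29.0024

€29.00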